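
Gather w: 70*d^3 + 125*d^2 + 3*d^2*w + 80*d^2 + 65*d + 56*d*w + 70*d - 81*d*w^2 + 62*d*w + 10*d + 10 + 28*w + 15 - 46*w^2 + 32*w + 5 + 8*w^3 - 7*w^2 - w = 70*d^3 + 205*d^2 + 145*d + 8*w^3 + w^2*(-81*d - 53) + w*(3*d^2 + 118*d + 59) + 30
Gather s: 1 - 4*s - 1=-4*s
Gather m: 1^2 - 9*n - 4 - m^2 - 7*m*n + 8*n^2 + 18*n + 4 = -m^2 - 7*m*n + 8*n^2 + 9*n + 1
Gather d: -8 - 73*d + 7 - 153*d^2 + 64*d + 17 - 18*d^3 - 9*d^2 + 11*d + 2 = -18*d^3 - 162*d^2 + 2*d + 18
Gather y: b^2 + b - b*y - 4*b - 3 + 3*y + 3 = b^2 - 3*b + y*(3 - b)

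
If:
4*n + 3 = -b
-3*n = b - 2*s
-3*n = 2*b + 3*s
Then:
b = 45/13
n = -21/13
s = -9/13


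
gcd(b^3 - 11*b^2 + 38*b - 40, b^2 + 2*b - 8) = b - 2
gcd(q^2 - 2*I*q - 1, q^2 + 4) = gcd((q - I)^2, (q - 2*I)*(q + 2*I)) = 1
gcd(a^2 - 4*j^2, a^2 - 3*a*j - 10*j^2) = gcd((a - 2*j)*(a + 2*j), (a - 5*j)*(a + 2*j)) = a + 2*j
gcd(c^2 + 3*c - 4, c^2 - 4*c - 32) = c + 4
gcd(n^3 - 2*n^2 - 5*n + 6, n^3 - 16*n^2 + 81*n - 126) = n - 3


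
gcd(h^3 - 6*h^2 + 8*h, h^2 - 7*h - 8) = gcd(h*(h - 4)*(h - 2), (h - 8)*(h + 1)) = 1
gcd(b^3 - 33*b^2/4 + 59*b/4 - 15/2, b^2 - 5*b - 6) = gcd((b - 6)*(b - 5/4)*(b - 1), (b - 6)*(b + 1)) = b - 6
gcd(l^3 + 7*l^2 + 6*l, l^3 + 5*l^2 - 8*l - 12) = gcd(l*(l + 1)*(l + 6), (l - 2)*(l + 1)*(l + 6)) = l^2 + 7*l + 6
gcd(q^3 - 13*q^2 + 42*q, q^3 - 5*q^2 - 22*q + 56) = q - 7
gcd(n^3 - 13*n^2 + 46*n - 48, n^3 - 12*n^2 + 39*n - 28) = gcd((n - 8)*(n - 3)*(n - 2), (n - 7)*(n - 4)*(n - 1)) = 1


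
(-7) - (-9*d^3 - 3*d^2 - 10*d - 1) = 9*d^3 + 3*d^2 + 10*d - 6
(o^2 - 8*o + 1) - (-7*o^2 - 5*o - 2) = 8*o^2 - 3*o + 3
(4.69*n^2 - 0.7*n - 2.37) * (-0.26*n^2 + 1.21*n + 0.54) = -1.2194*n^4 + 5.8569*n^3 + 2.3018*n^2 - 3.2457*n - 1.2798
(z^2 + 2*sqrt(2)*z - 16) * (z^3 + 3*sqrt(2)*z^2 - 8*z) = z^5 + 5*sqrt(2)*z^4 - 12*z^3 - 64*sqrt(2)*z^2 + 128*z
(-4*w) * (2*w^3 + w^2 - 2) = -8*w^4 - 4*w^3 + 8*w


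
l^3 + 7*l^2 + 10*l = l*(l + 2)*(l + 5)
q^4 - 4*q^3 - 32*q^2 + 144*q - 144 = (q - 6)*(q - 2)^2*(q + 6)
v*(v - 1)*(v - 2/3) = v^3 - 5*v^2/3 + 2*v/3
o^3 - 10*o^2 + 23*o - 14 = (o - 7)*(o - 2)*(o - 1)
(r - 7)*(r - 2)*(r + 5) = r^3 - 4*r^2 - 31*r + 70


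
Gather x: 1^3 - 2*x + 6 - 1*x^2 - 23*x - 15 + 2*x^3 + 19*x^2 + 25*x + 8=2*x^3 + 18*x^2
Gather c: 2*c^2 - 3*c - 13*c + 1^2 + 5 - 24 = 2*c^2 - 16*c - 18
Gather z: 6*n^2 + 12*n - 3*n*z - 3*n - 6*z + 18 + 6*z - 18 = 6*n^2 - 3*n*z + 9*n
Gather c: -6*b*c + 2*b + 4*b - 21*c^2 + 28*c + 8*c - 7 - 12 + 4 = 6*b - 21*c^2 + c*(36 - 6*b) - 15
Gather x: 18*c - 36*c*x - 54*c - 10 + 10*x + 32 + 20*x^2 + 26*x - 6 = -36*c + 20*x^2 + x*(36 - 36*c) + 16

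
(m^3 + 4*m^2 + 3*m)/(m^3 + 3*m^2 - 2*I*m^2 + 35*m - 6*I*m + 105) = m*(m + 1)/(m^2 - 2*I*m + 35)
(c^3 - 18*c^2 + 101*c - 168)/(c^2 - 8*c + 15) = (c^2 - 15*c + 56)/(c - 5)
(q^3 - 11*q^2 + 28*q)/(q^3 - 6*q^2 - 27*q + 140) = q/(q + 5)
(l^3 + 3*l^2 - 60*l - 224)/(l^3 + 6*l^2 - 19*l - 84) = (l^2 - 4*l - 32)/(l^2 - l - 12)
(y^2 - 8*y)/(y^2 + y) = (y - 8)/(y + 1)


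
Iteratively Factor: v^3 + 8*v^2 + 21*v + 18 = (v + 3)*(v^2 + 5*v + 6) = (v + 3)^2*(v + 2)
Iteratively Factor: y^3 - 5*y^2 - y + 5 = (y + 1)*(y^2 - 6*y + 5) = (y - 5)*(y + 1)*(y - 1)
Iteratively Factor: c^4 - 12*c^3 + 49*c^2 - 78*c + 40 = (c - 2)*(c^3 - 10*c^2 + 29*c - 20) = (c - 4)*(c - 2)*(c^2 - 6*c + 5) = (c - 4)*(c - 2)*(c - 1)*(c - 5)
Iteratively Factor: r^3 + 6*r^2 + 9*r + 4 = (r + 1)*(r^2 + 5*r + 4) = (r + 1)*(r + 4)*(r + 1)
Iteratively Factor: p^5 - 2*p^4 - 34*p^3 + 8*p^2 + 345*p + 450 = (p - 5)*(p^4 + 3*p^3 - 19*p^2 - 87*p - 90) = (p - 5)^2*(p^3 + 8*p^2 + 21*p + 18) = (p - 5)^2*(p + 3)*(p^2 + 5*p + 6) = (p - 5)^2*(p + 2)*(p + 3)*(p + 3)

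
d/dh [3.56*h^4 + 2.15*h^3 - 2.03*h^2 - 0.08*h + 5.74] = 14.24*h^3 + 6.45*h^2 - 4.06*h - 0.08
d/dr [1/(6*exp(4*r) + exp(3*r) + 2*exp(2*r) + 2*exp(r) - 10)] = (-24*exp(3*r) - 3*exp(2*r) - 4*exp(r) - 2)*exp(r)/(6*exp(4*r) + exp(3*r) + 2*exp(2*r) + 2*exp(r) - 10)^2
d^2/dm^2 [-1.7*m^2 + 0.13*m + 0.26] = -3.40000000000000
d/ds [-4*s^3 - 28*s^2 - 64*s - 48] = -12*s^2 - 56*s - 64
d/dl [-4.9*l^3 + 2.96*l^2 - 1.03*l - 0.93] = -14.7*l^2 + 5.92*l - 1.03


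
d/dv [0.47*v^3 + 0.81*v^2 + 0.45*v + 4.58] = 1.41*v^2 + 1.62*v + 0.45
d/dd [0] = 0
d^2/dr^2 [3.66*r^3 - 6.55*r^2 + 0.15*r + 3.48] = 21.96*r - 13.1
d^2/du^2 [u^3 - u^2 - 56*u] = 6*u - 2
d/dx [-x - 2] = -1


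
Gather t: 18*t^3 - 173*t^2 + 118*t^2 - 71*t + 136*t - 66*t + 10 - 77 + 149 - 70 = 18*t^3 - 55*t^2 - t + 12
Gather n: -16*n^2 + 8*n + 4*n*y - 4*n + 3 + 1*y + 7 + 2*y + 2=-16*n^2 + n*(4*y + 4) + 3*y + 12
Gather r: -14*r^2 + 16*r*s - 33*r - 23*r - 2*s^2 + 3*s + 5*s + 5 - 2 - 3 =-14*r^2 + r*(16*s - 56) - 2*s^2 + 8*s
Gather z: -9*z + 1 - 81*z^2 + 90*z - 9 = -81*z^2 + 81*z - 8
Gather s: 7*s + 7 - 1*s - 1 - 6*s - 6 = 0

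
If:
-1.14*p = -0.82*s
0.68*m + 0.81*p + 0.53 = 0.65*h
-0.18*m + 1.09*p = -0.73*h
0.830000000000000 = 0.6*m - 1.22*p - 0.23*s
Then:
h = 0.69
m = 0.35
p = -0.40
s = -0.56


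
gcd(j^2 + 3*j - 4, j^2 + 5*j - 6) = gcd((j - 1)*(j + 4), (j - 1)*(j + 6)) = j - 1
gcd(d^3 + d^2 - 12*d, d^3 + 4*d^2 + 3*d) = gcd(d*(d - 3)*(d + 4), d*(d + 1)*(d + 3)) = d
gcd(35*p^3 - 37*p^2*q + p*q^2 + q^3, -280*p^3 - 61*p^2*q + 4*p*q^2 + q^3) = 7*p + q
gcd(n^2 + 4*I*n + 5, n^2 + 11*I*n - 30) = n + 5*I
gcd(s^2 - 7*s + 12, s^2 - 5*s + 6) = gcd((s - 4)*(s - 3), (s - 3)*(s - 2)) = s - 3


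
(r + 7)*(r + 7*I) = r^2 + 7*r + 7*I*r + 49*I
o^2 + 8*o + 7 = (o + 1)*(o + 7)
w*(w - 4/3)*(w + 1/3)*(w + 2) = w^4 + w^3 - 22*w^2/9 - 8*w/9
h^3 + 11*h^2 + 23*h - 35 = (h - 1)*(h + 5)*(h + 7)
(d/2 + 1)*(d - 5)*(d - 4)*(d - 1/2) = d^4/2 - 15*d^3/4 + 11*d^2/4 + 39*d/2 - 10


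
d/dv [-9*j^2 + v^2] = 2*v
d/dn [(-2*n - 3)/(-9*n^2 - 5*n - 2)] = (18*n^2 + 10*n - (2*n + 3)*(18*n + 5) + 4)/(9*n^2 + 5*n + 2)^2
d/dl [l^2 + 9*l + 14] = 2*l + 9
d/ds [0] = 0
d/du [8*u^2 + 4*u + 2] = 16*u + 4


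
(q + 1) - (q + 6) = -5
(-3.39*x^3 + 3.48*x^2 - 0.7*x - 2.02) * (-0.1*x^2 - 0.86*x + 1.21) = 0.339*x^5 + 2.5674*x^4 - 7.0247*x^3 + 5.0148*x^2 + 0.8902*x - 2.4442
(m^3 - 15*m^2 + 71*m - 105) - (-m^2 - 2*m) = m^3 - 14*m^2 + 73*m - 105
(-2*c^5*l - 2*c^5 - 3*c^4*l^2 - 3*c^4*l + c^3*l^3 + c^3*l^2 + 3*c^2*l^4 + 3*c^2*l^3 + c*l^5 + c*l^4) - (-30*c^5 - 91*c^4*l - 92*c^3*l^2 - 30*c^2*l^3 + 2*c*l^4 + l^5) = -2*c^5*l + 28*c^5 - 3*c^4*l^2 + 88*c^4*l + c^3*l^3 + 93*c^3*l^2 + 3*c^2*l^4 + 33*c^2*l^3 + c*l^5 - c*l^4 - l^5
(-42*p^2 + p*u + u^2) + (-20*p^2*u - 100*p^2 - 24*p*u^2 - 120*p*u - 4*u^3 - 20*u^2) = -20*p^2*u - 142*p^2 - 24*p*u^2 - 119*p*u - 4*u^3 - 19*u^2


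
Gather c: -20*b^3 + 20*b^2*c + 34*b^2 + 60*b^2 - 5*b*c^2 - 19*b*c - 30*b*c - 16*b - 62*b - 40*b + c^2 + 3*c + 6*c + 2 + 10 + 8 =-20*b^3 + 94*b^2 - 118*b + c^2*(1 - 5*b) + c*(20*b^2 - 49*b + 9) + 20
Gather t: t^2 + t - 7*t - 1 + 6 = t^2 - 6*t + 5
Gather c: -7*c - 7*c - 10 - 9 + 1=-14*c - 18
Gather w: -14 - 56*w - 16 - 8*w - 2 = -64*w - 32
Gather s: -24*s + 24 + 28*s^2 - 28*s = 28*s^2 - 52*s + 24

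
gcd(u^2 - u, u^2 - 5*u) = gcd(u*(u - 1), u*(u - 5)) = u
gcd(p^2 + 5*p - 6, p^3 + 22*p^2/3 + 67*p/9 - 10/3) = p + 6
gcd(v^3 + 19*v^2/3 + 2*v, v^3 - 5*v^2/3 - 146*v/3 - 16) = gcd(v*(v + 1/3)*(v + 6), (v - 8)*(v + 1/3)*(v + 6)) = v^2 + 19*v/3 + 2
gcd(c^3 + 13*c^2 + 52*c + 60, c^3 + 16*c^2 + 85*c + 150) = c^2 + 11*c + 30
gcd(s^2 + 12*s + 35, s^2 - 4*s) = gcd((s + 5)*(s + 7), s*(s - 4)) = 1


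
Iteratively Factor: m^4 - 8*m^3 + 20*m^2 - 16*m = (m)*(m^3 - 8*m^2 + 20*m - 16) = m*(m - 2)*(m^2 - 6*m + 8) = m*(m - 2)^2*(m - 4)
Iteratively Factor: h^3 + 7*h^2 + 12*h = (h)*(h^2 + 7*h + 12) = h*(h + 3)*(h + 4)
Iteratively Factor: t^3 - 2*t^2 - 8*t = (t)*(t^2 - 2*t - 8) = t*(t + 2)*(t - 4)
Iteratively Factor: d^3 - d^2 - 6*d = (d)*(d^2 - d - 6) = d*(d - 3)*(d + 2)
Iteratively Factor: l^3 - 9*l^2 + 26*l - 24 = (l - 3)*(l^2 - 6*l + 8) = (l - 4)*(l - 3)*(l - 2)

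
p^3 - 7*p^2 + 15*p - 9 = (p - 3)^2*(p - 1)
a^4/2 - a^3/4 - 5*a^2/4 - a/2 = a*(a/2 + 1/2)*(a - 2)*(a + 1/2)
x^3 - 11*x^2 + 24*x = x*(x - 8)*(x - 3)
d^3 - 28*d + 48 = (d - 4)*(d - 2)*(d + 6)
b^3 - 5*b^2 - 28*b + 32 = (b - 8)*(b - 1)*(b + 4)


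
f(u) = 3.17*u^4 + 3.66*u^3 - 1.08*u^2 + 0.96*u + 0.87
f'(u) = 12.68*u^3 + 10.98*u^2 - 2.16*u + 0.96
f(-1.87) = 10.13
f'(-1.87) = -39.52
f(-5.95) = 3159.04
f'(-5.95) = -2268.45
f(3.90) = 938.66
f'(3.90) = 911.71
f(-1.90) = 11.36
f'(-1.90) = -42.27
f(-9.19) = 19671.20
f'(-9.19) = -8893.46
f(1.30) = 17.39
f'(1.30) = 44.57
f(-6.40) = 4309.42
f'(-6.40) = -2859.46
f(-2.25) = 32.80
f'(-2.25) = -83.03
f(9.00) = 23388.54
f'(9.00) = 10114.62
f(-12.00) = 59242.47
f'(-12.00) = -20303.04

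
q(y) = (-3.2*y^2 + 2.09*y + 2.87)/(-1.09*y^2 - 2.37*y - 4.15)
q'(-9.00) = 0.10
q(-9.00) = 3.87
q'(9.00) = 0.08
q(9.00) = 2.09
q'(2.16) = 0.56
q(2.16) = 0.53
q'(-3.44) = 0.02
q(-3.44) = 4.74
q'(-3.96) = 0.16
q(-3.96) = 4.69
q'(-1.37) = -3.26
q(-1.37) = 2.03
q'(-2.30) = -1.26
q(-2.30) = 4.22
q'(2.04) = 0.58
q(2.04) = 0.46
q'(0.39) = 0.45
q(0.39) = -0.61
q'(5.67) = 0.18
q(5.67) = 1.68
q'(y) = (2.09 - 6.4*y)/(-1.09*y^2 - 2.37*y - 4.15) + (2.18*y + 2.37)*(-3.2*y^2 + 2.09*y + 2.87)/(-1.09*y^2 - 2.37*y - 4.15)^2 = (9.8621*y^2 + 32.8166*y - 1.8716)/(1.1881*y^4 + 5.1666*y^3 + 14.6639*y^2 + 19.671*y + 17.2225)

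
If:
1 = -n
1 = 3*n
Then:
No Solution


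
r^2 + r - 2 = (r - 1)*(r + 2)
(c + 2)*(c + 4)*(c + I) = c^3 + 6*c^2 + I*c^2 + 8*c + 6*I*c + 8*I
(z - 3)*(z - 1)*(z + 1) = z^3 - 3*z^2 - z + 3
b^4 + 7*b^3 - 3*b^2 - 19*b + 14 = (b - 1)^2*(b + 2)*(b + 7)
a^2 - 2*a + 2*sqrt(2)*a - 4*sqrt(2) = (a - 2)*(a + 2*sqrt(2))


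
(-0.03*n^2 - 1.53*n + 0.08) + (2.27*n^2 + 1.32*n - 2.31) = 2.24*n^2 - 0.21*n - 2.23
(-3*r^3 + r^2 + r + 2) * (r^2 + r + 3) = -3*r^5 - 2*r^4 - 7*r^3 + 6*r^2 + 5*r + 6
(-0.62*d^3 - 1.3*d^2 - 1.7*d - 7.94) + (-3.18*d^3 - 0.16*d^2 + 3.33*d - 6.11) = -3.8*d^3 - 1.46*d^2 + 1.63*d - 14.05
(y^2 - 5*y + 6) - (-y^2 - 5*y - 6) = 2*y^2 + 12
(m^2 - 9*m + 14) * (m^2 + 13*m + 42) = m^4 + 4*m^3 - 61*m^2 - 196*m + 588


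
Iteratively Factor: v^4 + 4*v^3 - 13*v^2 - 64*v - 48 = (v + 3)*(v^3 + v^2 - 16*v - 16) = (v + 1)*(v + 3)*(v^2 - 16) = (v - 4)*(v + 1)*(v + 3)*(v + 4)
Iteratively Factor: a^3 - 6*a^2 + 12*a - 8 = (a - 2)*(a^2 - 4*a + 4) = (a - 2)^2*(a - 2)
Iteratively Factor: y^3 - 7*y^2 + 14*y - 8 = (y - 4)*(y^2 - 3*y + 2) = (y - 4)*(y - 1)*(y - 2)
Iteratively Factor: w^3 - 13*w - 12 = (w + 1)*(w^2 - w - 12) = (w - 4)*(w + 1)*(w + 3)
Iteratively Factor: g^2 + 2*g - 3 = (g + 3)*(g - 1)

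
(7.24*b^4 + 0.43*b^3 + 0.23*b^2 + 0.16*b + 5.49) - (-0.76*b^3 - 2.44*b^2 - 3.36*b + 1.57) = 7.24*b^4 + 1.19*b^3 + 2.67*b^2 + 3.52*b + 3.92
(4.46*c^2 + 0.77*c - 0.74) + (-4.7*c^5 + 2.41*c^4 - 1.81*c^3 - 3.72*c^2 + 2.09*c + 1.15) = -4.7*c^5 + 2.41*c^4 - 1.81*c^3 + 0.74*c^2 + 2.86*c + 0.41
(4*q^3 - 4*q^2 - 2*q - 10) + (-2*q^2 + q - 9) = 4*q^3 - 6*q^2 - q - 19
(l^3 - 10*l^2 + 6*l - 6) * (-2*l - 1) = -2*l^4 + 19*l^3 - 2*l^2 + 6*l + 6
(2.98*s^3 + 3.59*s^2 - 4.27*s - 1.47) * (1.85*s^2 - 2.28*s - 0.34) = 5.513*s^5 - 0.1529*s^4 - 17.0979*s^3 + 5.7955*s^2 + 4.8034*s + 0.4998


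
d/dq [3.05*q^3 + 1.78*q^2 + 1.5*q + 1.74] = 9.15*q^2 + 3.56*q + 1.5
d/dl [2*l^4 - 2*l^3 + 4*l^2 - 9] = 2*l*(4*l^2 - 3*l + 4)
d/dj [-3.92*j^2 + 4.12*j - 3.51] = 4.12 - 7.84*j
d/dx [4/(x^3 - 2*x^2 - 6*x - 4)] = 4*(-3*x^2 + 4*x + 6)/(-x^3 + 2*x^2 + 6*x + 4)^2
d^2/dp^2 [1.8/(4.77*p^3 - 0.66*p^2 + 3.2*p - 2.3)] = ((2.376 - 51.516*p)*(4.77*p^3 - 0.66*p^2 + 3.2*p - 2.3) + 1.8*(14.31*p^2 - 1.32*p + 3.2)*(28.62*p^2 - 2.64*p + 6.4))/(4.77*p^3 - 0.66*p^2 + 3.2*p - 2.3)^3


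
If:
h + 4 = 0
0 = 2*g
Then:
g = 0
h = -4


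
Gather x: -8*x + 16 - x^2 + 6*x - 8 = -x^2 - 2*x + 8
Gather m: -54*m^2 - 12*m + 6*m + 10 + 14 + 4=-54*m^2 - 6*m + 28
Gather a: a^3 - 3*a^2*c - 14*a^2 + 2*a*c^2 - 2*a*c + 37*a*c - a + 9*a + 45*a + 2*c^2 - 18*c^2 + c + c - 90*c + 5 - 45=a^3 + a^2*(-3*c - 14) + a*(2*c^2 + 35*c + 53) - 16*c^2 - 88*c - 40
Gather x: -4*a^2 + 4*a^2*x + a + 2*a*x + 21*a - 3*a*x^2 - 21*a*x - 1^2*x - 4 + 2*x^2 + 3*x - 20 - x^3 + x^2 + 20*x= -4*a^2 + 22*a - x^3 + x^2*(3 - 3*a) + x*(4*a^2 - 19*a + 22) - 24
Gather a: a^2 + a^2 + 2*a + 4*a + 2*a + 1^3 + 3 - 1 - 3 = 2*a^2 + 8*a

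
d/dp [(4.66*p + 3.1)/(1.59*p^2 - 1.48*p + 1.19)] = (-7.4094*p^2 - 9.858*p + 10.1334)/(2.5281*p^4 - 4.7064*p^3 + 5.9746*p^2 - 3.5224*p + 1.4161)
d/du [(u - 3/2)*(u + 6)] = 2*u + 9/2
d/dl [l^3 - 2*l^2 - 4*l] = 3*l^2 - 4*l - 4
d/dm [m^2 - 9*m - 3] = 2*m - 9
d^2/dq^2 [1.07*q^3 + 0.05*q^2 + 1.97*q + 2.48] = 6.42*q + 0.1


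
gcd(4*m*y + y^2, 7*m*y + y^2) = y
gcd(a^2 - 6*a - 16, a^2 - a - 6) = a + 2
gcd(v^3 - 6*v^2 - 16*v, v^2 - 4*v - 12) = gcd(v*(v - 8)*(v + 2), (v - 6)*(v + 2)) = v + 2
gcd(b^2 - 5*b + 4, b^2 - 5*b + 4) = b^2 - 5*b + 4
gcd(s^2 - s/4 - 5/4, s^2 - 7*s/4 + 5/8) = s - 5/4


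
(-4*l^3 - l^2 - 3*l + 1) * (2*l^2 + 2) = -8*l^5 - 2*l^4 - 14*l^3 - 6*l + 2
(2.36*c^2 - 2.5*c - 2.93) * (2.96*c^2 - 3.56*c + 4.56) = 6.9856*c^4 - 15.8016*c^3 + 10.9888*c^2 - 0.969199999999997*c - 13.3608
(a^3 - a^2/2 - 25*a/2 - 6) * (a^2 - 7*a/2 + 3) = a^5 - 4*a^4 - 31*a^3/4 + 145*a^2/4 - 33*a/2 - 18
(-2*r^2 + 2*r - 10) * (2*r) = -4*r^3 + 4*r^2 - 20*r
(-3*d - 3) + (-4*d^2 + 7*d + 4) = -4*d^2 + 4*d + 1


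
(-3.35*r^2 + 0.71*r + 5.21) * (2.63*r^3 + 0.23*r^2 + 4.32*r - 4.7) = -8.8105*r^5 + 1.0968*r^4 - 0.606400000000002*r^3 + 20.0105*r^2 + 19.1702*r - 24.487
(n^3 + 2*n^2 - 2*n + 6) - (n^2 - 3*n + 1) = n^3 + n^2 + n + 5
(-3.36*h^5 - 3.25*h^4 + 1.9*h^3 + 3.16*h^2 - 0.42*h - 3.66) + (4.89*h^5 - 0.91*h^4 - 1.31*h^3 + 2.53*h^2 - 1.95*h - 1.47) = 1.53*h^5 - 4.16*h^4 + 0.59*h^3 + 5.69*h^2 - 2.37*h - 5.13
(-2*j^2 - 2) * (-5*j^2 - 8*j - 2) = 10*j^4 + 16*j^3 + 14*j^2 + 16*j + 4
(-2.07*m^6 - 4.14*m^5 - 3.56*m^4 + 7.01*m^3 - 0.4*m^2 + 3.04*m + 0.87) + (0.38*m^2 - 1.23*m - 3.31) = -2.07*m^6 - 4.14*m^5 - 3.56*m^4 + 7.01*m^3 - 0.02*m^2 + 1.81*m - 2.44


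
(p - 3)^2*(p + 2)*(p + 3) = p^4 - p^3 - 15*p^2 + 9*p + 54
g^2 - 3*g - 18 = (g - 6)*(g + 3)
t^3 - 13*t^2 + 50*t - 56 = (t - 7)*(t - 4)*(t - 2)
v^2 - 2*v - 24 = (v - 6)*(v + 4)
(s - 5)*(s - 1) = s^2 - 6*s + 5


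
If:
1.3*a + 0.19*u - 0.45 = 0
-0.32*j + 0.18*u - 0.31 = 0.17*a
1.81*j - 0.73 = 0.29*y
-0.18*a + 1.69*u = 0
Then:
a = 0.34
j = -1.13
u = 0.04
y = -9.57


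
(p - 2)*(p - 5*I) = p^2 - 2*p - 5*I*p + 10*I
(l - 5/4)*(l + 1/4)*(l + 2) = l^3 + l^2 - 37*l/16 - 5/8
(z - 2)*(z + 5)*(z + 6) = z^3 + 9*z^2 + 8*z - 60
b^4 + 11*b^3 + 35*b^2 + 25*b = b*(b + 1)*(b + 5)^2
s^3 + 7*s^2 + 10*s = s*(s + 2)*(s + 5)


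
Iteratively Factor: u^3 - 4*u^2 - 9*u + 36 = (u + 3)*(u^2 - 7*u + 12) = (u - 4)*(u + 3)*(u - 3)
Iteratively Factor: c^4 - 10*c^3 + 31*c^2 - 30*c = (c - 5)*(c^3 - 5*c^2 + 6*c) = c*(c - 5)*(c^2 - 5*c + 6) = c*(c - 5)*(c - 2)*(c - 3)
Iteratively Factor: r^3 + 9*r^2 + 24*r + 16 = (r + 4)*(r^2 + 5*r + 4) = (r + 1)*(r + 4)*(r + 4)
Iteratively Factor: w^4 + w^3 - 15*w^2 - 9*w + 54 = (w - 2)*(w^3 + 3*w^2 - 9*w - 27) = (w - 3)*(w - 2)*(w^2 + 6*w + 9) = (w - 3)*(w - 2)*(w + 3)*(w + 3)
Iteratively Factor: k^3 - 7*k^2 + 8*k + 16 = (k - 4)*(k^2 - 3*k - 4) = (k - 4)^2*(k + 1)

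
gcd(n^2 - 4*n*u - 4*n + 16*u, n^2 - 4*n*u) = -n + 4*u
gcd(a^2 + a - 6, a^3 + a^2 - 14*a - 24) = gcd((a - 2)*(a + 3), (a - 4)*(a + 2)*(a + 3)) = a + 3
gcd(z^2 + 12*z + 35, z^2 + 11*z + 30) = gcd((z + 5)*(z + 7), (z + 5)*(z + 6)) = z + 5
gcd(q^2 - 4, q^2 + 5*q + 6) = q + 2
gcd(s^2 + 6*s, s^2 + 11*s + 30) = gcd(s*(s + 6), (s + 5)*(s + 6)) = s + 6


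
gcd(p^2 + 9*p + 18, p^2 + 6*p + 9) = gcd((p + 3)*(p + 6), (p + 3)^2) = p + 3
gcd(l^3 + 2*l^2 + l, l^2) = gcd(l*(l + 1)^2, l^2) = l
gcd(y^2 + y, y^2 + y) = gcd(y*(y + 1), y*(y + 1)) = y^2 + y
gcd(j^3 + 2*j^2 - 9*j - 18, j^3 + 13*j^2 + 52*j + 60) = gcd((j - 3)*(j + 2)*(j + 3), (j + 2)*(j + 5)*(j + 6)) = j + 2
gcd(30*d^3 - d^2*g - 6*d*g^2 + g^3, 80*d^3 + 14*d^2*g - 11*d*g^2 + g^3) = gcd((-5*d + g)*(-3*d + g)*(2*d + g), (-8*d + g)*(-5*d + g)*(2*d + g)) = 10*d^2 + 3*d*g - g^2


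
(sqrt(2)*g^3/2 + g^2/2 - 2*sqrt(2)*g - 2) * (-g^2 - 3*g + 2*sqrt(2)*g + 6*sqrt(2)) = -sqrt(2)*g^5/2 - 3*sqrt(2)*g^4/2 + 3*g^4/2 + 3*sqrt(2)*g^3 + 9*g^3/2 - 6*g^2 + 9*sqrt(2)*g^2 - 18*g - 4*sqrt(2)*g - 12*sqrt(2)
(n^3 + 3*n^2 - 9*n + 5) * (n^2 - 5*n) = n^5 - 2*n^4 - 24*n^3 + 50*n^2 - 25*n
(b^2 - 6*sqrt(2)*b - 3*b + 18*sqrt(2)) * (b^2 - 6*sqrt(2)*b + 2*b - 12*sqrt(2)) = b^4 - 12*sqrt(2)*b^3 - b^3 + 12*sqrt(2)*b^2 + 66*b^2 - 72*b + 72*sqrt(2)*b - 432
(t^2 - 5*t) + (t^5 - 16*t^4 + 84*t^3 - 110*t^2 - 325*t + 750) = t^5 - 16*t^4 + 84*t^3 - 109*t^2 - 330*t + 750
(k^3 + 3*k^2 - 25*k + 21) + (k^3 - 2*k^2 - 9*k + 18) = 2*k^3 + k^2 - 34*k + 39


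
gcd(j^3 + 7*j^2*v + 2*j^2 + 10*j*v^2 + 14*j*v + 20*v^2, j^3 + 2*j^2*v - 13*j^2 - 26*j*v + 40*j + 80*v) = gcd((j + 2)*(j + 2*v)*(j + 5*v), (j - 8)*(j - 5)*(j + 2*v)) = j + 2*v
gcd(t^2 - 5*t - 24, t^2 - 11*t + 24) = t - 8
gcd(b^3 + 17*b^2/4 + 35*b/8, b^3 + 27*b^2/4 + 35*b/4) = b^2 + 7*b/4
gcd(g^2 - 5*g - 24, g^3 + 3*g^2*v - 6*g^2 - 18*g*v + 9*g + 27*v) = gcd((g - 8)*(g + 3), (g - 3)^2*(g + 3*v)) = 1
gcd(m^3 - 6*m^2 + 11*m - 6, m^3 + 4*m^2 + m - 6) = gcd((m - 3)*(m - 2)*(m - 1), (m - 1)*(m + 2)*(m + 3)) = m - 1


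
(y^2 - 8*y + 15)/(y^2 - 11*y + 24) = (y - 5)/(y - 8)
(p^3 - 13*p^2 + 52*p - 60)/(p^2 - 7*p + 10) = p - 6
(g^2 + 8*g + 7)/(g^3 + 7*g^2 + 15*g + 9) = (g + 7)/(g^2 + 6*g + 9)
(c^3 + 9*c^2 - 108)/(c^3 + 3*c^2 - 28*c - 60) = (c^2 + 3*c - 18)/(c^2 - 3*c - 10)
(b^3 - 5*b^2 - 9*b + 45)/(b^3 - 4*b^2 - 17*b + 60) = (b + 3)/(b + 4)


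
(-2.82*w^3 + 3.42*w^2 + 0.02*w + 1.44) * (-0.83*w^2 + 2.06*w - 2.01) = 2.3406*w^5 - 8.6478*w^4 + 12.6968*w^3 - 8.0282*w^2 + 2.9262*w - 2.8944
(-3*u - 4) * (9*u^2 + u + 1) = -27*u^3 - 39*u^2 - 7*u - 4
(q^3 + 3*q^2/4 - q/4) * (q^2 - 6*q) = q^5 - 21*q^4/4 - 19*q^3/4 + 3*q^2/2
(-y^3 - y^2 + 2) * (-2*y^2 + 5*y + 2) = 2*y^5 - 3*y^4 - 7*y^3 - 6*y^2 + 10*y + 4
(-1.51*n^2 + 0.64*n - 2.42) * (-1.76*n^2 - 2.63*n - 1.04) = 2.6576*n^4 + 2.8449*n^3 + 4.1464*n^2 + 5.699*n + 2.5168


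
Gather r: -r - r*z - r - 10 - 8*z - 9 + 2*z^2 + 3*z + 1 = r*(-z - 2) + 2*z^2 - 5*z - 18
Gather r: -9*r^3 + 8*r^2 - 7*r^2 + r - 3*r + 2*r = -9*r^3 + r^2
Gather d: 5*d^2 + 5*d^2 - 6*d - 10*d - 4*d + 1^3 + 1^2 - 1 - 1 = 10*d^2 - 20*d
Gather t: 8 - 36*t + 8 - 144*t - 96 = -180*t - 80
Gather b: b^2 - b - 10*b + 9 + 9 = b^2 - 11*b + 18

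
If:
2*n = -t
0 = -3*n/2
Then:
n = 0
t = 0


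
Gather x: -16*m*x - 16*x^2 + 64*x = -16*x^2 + x*(64 - 16*m)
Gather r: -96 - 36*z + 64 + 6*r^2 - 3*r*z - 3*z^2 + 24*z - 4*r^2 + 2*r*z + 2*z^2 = 2*r^2 - r*z - z^2 - 12*z - 32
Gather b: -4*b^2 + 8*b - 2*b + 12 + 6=-4*b^2 + 6*b + 18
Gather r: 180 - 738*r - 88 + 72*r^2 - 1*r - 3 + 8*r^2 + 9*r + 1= 80*r^2 - 730*r + 90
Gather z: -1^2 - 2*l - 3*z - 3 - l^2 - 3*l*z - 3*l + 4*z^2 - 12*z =-l^2 - 5*l + 4*z^2 + z*(-3*l - 15) - 4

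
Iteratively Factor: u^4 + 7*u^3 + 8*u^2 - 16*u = (u - 1)*(u^3 + 8*u^2 + 16*u) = (u - 1)*(u + 4)*(u^2 + 4*u) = u*(u - 1)*(u + 4)*(u + 4)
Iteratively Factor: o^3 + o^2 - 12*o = (o + 4)*(o^2 - 3*o) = o*(o + 4)*(o - 3)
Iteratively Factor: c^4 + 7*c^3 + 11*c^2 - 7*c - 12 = (c + 4)*(c^3 + 3*c^2 - c - 3) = (c + 1)*(c + 4)*(c^2 + 2*c - 3) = (c - 1)*(c + 1)*(c + 4)*(c + 3)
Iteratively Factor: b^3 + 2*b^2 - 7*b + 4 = (b + 4)*(b^2 - 2*b + 1) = (b - 1)*(b + 4)*(b - 1)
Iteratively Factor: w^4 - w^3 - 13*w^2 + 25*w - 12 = (w - 1)*(w^3 - 13*w + 12) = (w - 1)*(w + 4)*(w^2 - 4*w + 3) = (w - 1)^2*(w + 4)*(w - 3)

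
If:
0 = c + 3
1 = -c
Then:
No Solution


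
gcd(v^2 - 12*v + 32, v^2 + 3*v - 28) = v - 4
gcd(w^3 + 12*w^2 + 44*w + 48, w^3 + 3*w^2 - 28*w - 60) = w^2 + 8*w + 12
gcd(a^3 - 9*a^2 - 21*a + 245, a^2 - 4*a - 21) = a - 7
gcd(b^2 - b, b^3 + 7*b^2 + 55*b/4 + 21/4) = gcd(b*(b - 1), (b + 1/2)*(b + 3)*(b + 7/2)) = 1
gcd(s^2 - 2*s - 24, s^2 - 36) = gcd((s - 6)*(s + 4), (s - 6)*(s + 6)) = s - 6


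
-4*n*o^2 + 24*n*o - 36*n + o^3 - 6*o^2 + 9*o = (-4*n + o)*(o - 3)^2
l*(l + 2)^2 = l^3 + 4*l^2 + 4*l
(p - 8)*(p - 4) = p^2 - 12*p + 32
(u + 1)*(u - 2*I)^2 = u^3 + u^2 - 4*I*u^2 - 4*u - 4*I*u - 4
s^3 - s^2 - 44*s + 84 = (s - 6)*(s - 2)*(s + 7)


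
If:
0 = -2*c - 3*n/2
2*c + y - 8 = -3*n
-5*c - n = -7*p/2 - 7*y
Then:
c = y/2 - 4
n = 16/3 - 2*y/3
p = -31*y/21 - 88/21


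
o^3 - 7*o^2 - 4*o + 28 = (o - 7)*(o - 2)*(o + 2)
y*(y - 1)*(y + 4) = y^3 + 3*y^2 - 4*y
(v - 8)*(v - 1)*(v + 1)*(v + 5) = v^4 - 3*v^3 - 41*v^2 + 3*v + 40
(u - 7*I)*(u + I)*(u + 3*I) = u^3 - 3*I*u^2 + 25*u + 21*I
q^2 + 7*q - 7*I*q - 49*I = (q + 7)*(q - 7*I)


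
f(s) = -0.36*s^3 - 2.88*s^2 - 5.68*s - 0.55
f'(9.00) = -145.00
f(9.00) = -547.39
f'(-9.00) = -41.32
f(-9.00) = 79.73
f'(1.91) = -20.62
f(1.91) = -24.41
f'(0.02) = -5.80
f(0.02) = -0.66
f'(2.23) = -23.90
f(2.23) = -31.53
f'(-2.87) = 1.96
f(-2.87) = 0.54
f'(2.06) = -22.13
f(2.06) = -27.62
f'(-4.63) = -2.16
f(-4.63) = -0.26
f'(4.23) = -49.37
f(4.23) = -103.36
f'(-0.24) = -4.36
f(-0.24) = 0.65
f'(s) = -1.08*s^2 - 5.76*s - 5.68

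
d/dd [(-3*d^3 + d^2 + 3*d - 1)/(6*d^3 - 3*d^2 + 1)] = (3*d^4 - 36*d^3 + 18*d^2 - 4*d + 3)/(36*d^6 - 36*d^5 + 9*d^4 + 12*d^3 - 6*d^2 + 1)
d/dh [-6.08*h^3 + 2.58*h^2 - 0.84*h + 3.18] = -18.24*h^2 + 5.16*h - 0.84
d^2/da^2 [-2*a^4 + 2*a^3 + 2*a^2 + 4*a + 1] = -24*a^2 + 12*a + 4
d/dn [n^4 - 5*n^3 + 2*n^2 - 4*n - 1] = 4*n^3 - 15*n^2 + 4*n - 4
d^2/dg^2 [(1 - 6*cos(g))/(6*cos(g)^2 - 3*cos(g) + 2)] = 3*(-162*(1 - cos(2*g))^2*cos(g) + 3*(1 - cos(2*g))^2 + 249*cos(g)/2 - 73*cos(2*g)/2 - 153*cos(3*g)/2 + 36*cos(5*g) - 45/2)/(3*cos(g) - 3*cos(2*g) - 5)^3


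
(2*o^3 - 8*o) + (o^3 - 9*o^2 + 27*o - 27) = 3*o^3 - 9*o^2 + 19*o - 27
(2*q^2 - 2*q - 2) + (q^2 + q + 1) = 3*q^2 - q - 1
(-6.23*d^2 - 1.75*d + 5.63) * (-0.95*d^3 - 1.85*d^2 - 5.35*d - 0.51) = 5.9185*d^5 + 13.188*d^4 + 31.2195*d^3 + 2.1243*d^2 - 29.228*d - 2.8713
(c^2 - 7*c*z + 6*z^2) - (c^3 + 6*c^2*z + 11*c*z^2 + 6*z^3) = -c^3 - 6*c^2*z + c^2 - 11*c*z^2 - 7*c*z - 6*z^3 + 6*z^2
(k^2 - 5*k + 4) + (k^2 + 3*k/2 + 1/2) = 2*k^2 - 7*k/2 + 9/2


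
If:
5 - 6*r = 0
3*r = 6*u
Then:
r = 5/6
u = 5/12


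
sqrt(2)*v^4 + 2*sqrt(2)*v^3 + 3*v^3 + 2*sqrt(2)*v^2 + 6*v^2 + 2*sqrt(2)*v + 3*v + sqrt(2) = (v + 1)^2*(v + sqrt(2))*(sqrt(2)*v + 1)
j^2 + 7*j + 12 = (j + 3)*(j + 4)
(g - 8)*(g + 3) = g^2 - 5*g - 24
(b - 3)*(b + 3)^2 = b^3 + 3*b^2 - 9*b - 27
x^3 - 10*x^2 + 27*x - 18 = (x - 6)*(x - 3)*(x - 1)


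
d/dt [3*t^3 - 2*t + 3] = 9*t^2 - 2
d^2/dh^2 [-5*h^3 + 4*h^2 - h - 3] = 8 - 30*h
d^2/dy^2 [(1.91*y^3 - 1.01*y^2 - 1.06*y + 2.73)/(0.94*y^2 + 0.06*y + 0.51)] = (8.88178419700125e-16*y^4 - 3.57686*y^3 + 17.729208*y^2 + 6.953562*y - 3.058398)/(0.830584*y^6 + 0.159048*y^5 + 1.36206*y^4 + 0.1728*y^3 + 0.73899*y^2 + 0.046818*y + 0.132651)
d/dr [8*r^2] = 16*r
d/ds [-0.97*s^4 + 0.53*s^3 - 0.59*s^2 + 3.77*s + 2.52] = -3.88*s^3 + 1.59*s^2 - 1.18*s + 3.77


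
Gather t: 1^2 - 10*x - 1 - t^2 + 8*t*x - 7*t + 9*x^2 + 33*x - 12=-t^2 + t*(8*x - 7) + 9*x^2 + 23*x - 12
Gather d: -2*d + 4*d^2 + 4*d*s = 4*d^2 + d*(4*s - 2)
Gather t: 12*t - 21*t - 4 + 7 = 3 - 9*t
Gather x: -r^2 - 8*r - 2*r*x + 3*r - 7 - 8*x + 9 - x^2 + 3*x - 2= -r^2 - 5*r - x^2 + x*(-2*r - 5)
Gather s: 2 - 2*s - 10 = -2*s - 8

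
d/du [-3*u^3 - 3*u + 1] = -9*u^2 - 3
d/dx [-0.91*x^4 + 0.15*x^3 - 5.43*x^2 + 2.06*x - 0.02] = -3.64*x^3 + 0.45*x^2 - 10.86*x + 2.06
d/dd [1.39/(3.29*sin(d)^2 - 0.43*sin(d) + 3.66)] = (0.5977 - 9.1462*sin(d))*cos(d)/(3.29*sin(d)^2 - 0.43*sin(d) + 3.66)^2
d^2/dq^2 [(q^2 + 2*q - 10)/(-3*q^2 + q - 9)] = 2*(-21*q^3 + 351*q^2 + 72*q - 359)/(27*q^6 - 27*q^5 + 252*q^4 - 163*q^3 + 756*q^2 - 243*q + 729)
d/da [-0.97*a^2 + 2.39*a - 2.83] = 2.39 - 1.94*a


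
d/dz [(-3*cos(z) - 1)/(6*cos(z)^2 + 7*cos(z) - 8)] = (18*sin(z)^2 - 12*cos(z) - 49)*sin(z)/(6*cos(z)^2 + 7*cos(z) - 8)^2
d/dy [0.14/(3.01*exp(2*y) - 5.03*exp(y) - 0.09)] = (0.7042 - 0.8428*exp(y))*exp(y)/(-3.01*exp(2*y) + 5.03*exp(y) + 0.09)^2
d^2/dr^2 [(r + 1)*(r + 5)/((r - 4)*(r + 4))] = 6*(2*r^3 + 21*r^2 + 96*r + 112)/(r^6 - 48*r^4 + 768*r^2 - 4096)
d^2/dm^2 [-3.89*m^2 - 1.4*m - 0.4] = -7.78000000000000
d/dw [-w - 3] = -1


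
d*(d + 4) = d^2 + 4*d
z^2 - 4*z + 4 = (z - 2)^2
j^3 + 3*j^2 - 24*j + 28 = (j - 2)^2*(j + 7)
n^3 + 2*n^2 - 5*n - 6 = (n - 2)*(n + 1)*(n + 3)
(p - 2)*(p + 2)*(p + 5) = p^3 + 5*p^2 - 4*p - 20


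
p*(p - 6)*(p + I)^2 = p^4 - 6*p^3 + 2*I*p^3 - p^2 - 12*I*p^2 + 6*p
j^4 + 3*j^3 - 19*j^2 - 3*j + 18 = (j - 3)*(j - 1)*(j + 1)*(j + 6)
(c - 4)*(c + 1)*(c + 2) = c^3 - c^2 - 10*c - 8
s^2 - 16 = (s - 4)*(s + 4)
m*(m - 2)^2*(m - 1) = m^4 - 5*m^3 + 8*m^2 - 4*m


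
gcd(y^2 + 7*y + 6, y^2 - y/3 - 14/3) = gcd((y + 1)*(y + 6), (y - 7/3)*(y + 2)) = 1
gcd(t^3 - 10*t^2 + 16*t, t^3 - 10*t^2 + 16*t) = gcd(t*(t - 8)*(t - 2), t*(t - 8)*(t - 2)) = t^3 - 10*t^2 + 16*t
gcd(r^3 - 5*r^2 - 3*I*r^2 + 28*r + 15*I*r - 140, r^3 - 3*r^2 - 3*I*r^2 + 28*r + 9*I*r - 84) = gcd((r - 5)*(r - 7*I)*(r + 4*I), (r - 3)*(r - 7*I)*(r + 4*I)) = r^2 - 3*I*r + 28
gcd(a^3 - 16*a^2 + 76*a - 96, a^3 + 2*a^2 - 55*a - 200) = a - 8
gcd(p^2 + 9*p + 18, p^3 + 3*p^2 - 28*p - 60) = p + 6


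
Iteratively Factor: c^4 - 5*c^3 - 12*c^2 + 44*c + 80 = (c + 2)*(c^3 - 7*c^2 + 2*c + 40) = (c + 2)^2*(c^2 - 9*c + 20) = (c - 4)*(c + 2)^2*(c - 5)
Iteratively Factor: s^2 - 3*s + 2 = (s - 1)*(s - 2)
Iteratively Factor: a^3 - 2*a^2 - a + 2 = (a - 1)*(a^2 - a - 2) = (a - 2)*(a - 1)*(a + 1)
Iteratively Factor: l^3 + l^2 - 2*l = (l - 1)*(l^2 + 2*l) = (l - 1)*(l + 2)*(l)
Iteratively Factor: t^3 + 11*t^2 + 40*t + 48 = (t + 3)*(t^2 + 8*t + 16) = (t + 3)*(t + 4)*(t + 4)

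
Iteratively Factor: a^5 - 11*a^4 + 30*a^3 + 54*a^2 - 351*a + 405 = (a - 3)*(a^4 - 8*a^3 + 6*a^2 + 72*a - 135) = (a - 3)^2*(a^3 - 5*a^2 - 9*a + 45) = (a - 3)^3*(a^2 - 2*a - 15) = (a - 3)^3*(a + 3)*(a - 5)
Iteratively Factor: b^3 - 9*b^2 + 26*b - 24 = (b - 2)*(b^2 - 7*b + 12) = (b - 3)*(b - 2)*(b - 4)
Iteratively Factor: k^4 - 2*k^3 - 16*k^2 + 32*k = (k + 4)*(k^3 - 6*k^2 + 8*k) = k*(k + 4)*(k^2 - 6*k + 8) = k*(k - 4)*(k + 4)*(k - 2)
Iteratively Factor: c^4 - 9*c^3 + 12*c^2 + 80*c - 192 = (c - 4)*(c^3 - 5*c^2 - 8*c + 48) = (c - 4)^2*(c^2 - c - 12) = (c - 4)^3*(c + 3)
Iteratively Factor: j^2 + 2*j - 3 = (j + 3)*(j - 1)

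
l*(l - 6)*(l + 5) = l^3 - l^2 - 30*l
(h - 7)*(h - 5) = h^2 - 12*h + 35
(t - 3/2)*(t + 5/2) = t^2 + t - 15/4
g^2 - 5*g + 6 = (g - 3)*(g - 2)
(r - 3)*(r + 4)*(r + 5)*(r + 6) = r^4 + 12*r^3 + 29*r^2 - 102*r - 360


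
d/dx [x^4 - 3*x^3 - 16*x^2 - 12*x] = 4*x^3 - 9*x^2 - 32*x - 12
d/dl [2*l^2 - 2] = 4*l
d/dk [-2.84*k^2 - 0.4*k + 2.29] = -5.68*k - 0.4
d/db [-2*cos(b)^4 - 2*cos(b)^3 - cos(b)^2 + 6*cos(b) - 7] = 2*(4*cos(b)^3 + 3*cos(b)^2 + cos(b) - 3)*sin(b)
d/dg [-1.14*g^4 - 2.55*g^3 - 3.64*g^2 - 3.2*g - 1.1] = -4.56*g^3 - 7.65*g^2 - 7.28*g - 3.2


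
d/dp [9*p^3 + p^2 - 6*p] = 27*p^2 + 2*p - 6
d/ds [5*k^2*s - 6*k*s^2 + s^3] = 5*k^2 - 12*k*s + 3*s^2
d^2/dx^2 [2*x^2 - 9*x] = 4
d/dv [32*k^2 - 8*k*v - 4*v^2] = -8*k - 8*v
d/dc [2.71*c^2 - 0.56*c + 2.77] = 5.42*c - 0.56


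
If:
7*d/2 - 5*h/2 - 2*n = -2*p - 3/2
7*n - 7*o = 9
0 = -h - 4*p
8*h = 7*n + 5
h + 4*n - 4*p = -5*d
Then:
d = -29/346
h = 345/692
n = -25/173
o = -1732/1211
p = -345/2768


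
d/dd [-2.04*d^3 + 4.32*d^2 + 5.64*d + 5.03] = -6.12*d^2 + 8.64*d + 5.64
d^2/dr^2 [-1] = 0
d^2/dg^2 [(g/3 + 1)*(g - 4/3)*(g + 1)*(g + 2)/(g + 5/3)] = 2*(27*g^4 + 162*g^3 + 360*g^2 + 350*g + 133)/(27*g^3 + 135*g^2 + 225*g + 125)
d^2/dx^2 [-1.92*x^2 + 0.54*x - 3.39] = -3.84000000000000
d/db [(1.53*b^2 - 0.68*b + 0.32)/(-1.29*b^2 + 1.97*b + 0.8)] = (2.1369*b^2 + 3.2736*b - 1.1744)/(1.6641*b^4 - 5.0826*b^3 + 1.8169*b^2 + 3.152*b + 0.64)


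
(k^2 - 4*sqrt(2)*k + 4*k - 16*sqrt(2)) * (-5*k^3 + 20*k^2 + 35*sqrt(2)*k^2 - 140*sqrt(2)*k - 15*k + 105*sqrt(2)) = -5*k^5 + 55*sqrt(2)*k^4 - 215*k^3 - 715*sqrt(2)*k^2 - 60*k^2 + 660*sqrt(2)*k + 3640*k - 3360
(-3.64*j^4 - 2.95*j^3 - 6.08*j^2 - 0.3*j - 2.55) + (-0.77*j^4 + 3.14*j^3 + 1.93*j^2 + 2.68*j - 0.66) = -4.41*j^4 + 0.19*j^3 - 4.15*j^2 + 2.38*j - 3.21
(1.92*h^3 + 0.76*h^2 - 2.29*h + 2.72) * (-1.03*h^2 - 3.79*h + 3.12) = -1.9776*h^5 - 8.0596*h^4 + 5.4687*h^3 + 8.2487*h^2 - 17.4536*h + 8.4864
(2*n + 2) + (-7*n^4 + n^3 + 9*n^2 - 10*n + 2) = -7*n^4 + n^3 + 9*n^2 - 8*n + 4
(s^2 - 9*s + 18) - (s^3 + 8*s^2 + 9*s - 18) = -s^3 - 7*s^2 - 18*s + 36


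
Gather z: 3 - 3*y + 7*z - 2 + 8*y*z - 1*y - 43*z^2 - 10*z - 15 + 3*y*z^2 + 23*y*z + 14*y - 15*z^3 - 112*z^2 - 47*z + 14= 10*y - 15*z^3 + z^2*(3*y - 155) + z*(31*y - 50)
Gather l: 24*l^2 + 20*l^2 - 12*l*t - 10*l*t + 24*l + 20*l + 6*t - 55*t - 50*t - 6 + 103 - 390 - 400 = 44*l^2 + l*(44 - 22*t) - 99*t - 693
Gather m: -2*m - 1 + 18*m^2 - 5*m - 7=18*m^2 - 7*m - 8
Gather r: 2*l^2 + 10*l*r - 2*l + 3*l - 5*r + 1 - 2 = 2*l^2 + l + r*(10*l - 5) - 1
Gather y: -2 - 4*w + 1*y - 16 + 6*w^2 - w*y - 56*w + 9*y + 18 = 6*w^2 - 60*w + y*(10 - w)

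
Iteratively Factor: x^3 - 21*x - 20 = (x + 1)*(x^2 - x - 20) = (x + 1)*(x + 4)*(x - 5)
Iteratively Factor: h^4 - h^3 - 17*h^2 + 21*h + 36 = (h + 4)*(h^3 - 5*h^2 + 3*h + 9) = (h - 3)*(h + 4)*(h^2 - 2*h - 3) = (h - 3)^2*(h + 4)*(h + 1)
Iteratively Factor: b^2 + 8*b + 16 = (b + 4)*(b + 4)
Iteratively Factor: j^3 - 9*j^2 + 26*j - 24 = (j - 3)*(j^2 - 6*j + 8) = (j - 3)*(j - 2)*(j - 4)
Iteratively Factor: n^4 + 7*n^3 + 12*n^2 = (n)*(n^3 + 7*n^2 + 12*n) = n*(n + 3)*(n^2 + 4*n) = n*(n + 3)*(n + 4)*(n)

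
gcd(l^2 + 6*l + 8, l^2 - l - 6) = l + 2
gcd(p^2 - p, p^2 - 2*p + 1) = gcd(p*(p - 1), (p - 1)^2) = p - 1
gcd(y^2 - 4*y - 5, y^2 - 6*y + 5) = y - 5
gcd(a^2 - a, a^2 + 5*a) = a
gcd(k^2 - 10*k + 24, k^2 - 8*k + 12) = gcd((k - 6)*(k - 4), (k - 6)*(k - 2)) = k - 6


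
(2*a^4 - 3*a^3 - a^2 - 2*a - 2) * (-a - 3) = -2*a^5 - 3*a^4 + 10*a^3 + 5*a^2 + 8*a + 6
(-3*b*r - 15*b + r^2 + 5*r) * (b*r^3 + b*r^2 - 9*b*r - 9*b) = -3*b^2*r^4 - 18*b^2*r^3 + 12*b^2*r^2 + 162*b^2*r + 135*b^2 + b*r^5 + 6*b*r^4 - 4*b*r^3 - 54*b*r^2 - 45*b*r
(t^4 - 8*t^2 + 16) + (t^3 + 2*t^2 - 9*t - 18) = t^4 + t^3 - 6*t^2 - 9*t - 2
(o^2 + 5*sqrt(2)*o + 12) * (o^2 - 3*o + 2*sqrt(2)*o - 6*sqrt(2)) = o^4 - 3*o^3 + 7*sqrt(2)*o^3 - 21*sqrt(2)*o^2 + 32*o^2 - 96*o + 24*sqrt(2)*o - 72*sqrt(2)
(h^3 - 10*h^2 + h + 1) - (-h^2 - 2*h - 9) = h^3 - 9*h^2 + 3*h + 10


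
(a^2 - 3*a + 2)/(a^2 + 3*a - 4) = (a - 2)/(a + 4)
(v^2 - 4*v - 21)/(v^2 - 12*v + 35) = (v + 3)/(v - 5)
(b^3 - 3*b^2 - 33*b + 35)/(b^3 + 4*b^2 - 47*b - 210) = (b - 1)/(b + 6)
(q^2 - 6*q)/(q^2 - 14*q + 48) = q/(q - 8)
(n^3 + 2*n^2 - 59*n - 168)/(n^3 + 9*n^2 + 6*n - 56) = (n^2 - 5*n - 24)/(n^2 + 2*n - 8)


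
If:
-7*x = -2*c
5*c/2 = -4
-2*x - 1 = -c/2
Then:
No Solution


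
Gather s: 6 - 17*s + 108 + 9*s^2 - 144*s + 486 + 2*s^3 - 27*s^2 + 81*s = 2*s^3 - 18*s^2 - 80*s + 600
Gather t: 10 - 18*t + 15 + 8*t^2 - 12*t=8*t^2 - 30*t + 25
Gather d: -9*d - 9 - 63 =-9*d - 72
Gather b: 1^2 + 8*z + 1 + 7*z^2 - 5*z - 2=7*z^2 + 3*z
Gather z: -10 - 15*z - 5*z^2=-5*z^2 - 15*z - 10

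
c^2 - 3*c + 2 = (c - 2)*(c - 1)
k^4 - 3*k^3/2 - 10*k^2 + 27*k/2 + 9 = (k - 3)*(k - 2)*(k + 1/2)*(k + 3)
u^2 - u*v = u*(u - v)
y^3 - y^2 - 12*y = y*(y - 4)*(y + 3)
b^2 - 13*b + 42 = (b - 7)*(b - 6)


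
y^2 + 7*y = y*(y + 7)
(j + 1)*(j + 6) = j^2 + 7*j + 6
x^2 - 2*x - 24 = (x - 6)*(x + 4)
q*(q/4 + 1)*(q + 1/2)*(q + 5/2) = q^4/4 + 7*q^3/4 + 53*q^2/16 + 5*q/4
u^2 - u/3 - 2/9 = (u - 2/3)*(u + 1/3)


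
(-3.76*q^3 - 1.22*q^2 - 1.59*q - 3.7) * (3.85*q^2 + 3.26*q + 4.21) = -14.476*q^5 - 16.9546*q^4 - 25.9283*q^3 - 24.5646*q^2 - 18.7559*q - 15.577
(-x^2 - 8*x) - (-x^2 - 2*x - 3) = 3 - 6*x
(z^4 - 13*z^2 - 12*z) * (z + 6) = z^5 + 6*z^4 - 13*z^3 - 90*z^2 - 72*z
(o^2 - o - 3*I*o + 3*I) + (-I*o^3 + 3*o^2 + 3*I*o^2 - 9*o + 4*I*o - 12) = -I*o^3 + 4*o^2 + 3*I*o^2 - 10*o + I*o - 12 + 3*I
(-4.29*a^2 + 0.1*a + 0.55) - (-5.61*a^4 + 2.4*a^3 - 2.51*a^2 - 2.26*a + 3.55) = 5.61*a^4 - 2.4*a^3 - 1.78*a^2 + 2.36*a - 3.0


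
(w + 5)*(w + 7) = w^2 + 12*w + 35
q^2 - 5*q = q*(q - 5)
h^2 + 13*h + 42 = (h + 6)*(h + 7)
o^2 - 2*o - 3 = (o - 3)*(o + 1)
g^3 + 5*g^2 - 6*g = g*(g - 1)*(g + 6)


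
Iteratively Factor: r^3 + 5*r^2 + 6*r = (r + 3)*(r^2 + 2*r) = (r + 2)*(r + 3)*(r)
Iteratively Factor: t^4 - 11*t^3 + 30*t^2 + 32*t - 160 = (t - 4)*(t^3 - 7*t^2 + 2*t + 40) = (t - 4)*(t + 2)*(t^2 - 9*t + 20) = (t - 4)^2*(t + 2)*(t - 5)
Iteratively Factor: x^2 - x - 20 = (x + 4)*(x - 5)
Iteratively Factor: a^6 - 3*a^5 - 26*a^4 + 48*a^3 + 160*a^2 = (a + 2)*(a^5 - 5*a^4 - 16*a^3 + 80*a^2) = (a - 5)*(a + 2)*(a^4 - 16*a^2) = a*(a - 5)*(a + 2)*(a^3 - 16*a) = a*(a - 5)*(a - 4)*(a + 2)*(a^2 + 4*a) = a^2*(a - 5)*(a - 4)*(a + 2)*(a + 4)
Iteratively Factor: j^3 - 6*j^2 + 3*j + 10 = (j - 5)*(j^2 - j - 2) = (j - 5)*(j - 2)*(j + 1)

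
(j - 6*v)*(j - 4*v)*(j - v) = j^3 - 11*j^2*v + 34*j*v^2 - 24*v^3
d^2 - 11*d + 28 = (d - 7)*(d - 4)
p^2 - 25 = (p - 5)*(p + 5)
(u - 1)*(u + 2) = u^2 + u - 2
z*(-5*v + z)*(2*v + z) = -10*v^2*z - 3*v*z^2 + z^3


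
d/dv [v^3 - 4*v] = 3*v^2 - 4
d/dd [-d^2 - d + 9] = -2*d - 1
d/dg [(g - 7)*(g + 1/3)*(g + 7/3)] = 3*g^2 - 26*g/3 - 161/9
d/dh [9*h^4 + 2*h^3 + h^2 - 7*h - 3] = 36*h^3 + 6*h^2 + 2*h - 7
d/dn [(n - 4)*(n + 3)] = 2*n - 1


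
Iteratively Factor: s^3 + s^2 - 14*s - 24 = (s - 4)*(s^2 + 5*s + 6) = (s - 4)*(s + 3)*(s + 2)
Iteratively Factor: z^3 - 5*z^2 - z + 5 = (z - 5)*(z^2 - 1) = (z - 5)*(z - 1)*(z + 1)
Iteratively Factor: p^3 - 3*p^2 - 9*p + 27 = (p - 3)*(p^2 - 9) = (p - 3)*(p + 3)*(p - 3)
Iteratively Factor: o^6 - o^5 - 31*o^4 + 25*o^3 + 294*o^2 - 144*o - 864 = (o + 2)*(o^5 - 3*o^4 - 25*o^3 + 75*o^2 + 144*o - 432) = (o - 3)*(o + 2)*(o^4 - 25*o^2 + 144) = (o - 3)*(o + 2)*(o + 3)*(o^3 - 3*o^2 - 16*o + 48) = (o - 3)*(o + 2)*(o + 3)*(o + 4)*(o^2 - 7*o + 12) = (o - 4)*(o - 3)*(o + 2)*(o + 3)*(o + 4)*(o - 3)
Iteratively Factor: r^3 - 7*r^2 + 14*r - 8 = (r - 4)*(r^2 - 3*r + 2) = (r - 4)*(r - 2)*(r - 1)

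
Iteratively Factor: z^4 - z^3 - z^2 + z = (z + 1)*(z^3 - 2*z^2 + z) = (z - 1)*(z + 1)*(z^2 - z) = (z - 1)^2*(z + 1)*(z)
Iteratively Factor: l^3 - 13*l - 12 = (l + 3)*(l^2 - 3*l - 4) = (l - 4)*(l + 3)*(l + 1)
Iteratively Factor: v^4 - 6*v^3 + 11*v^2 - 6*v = (v - 1)*(v^3 - 5*v^2 + 6*v) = v*(v - 1)*(v^2 - 5*v + 6) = v*(v - 2)*(v - 1)*(v - 3)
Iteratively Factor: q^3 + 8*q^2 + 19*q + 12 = (q + 4)*(q^2 + 4*q + 3) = (q + 1)*(q + 4)*(q + 3)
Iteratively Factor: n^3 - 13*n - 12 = (n - 4)*(n^2 + 4*n + 3) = (n - 4)*(n + 3)*(n + 1)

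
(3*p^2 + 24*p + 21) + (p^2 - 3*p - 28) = 4*p^2 + 21*p - 7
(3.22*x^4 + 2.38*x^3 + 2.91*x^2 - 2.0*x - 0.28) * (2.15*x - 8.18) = 6.923*x^5 - 21.2226*x^4 - 13.2119*x^3 - 28.1038*x^2 + 15.758*x + 2.2904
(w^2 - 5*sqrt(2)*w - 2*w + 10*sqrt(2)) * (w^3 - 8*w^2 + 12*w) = w^5 - 10*w^4 - 5*sqrt(2)*w^4 + 28*w^3 + 50*sqrt(2)*w^3 - 140*sqrt(2)*w^2 - 24*w^2 + 120*sqrt(2)*w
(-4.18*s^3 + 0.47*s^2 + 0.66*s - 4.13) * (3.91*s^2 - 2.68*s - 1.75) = -16.3438*s^5 + 13.0401*s^4 + 8.636*s^3 - 18.7396*s^2 + 9.9134*s + 7.2275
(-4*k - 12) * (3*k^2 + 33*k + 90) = -12*k^3 - 168*k^2 - 756*k - 1080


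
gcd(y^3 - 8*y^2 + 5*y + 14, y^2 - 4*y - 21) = y - 7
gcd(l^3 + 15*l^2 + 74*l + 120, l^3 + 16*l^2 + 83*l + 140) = l^2 + 9*l + 20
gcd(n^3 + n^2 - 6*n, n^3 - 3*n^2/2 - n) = n^2 - 2*n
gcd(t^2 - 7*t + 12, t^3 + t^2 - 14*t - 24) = t - 4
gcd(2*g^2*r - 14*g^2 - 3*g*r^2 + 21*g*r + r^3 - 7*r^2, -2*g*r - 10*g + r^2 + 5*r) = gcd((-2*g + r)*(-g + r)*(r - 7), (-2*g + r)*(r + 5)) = -2*g + r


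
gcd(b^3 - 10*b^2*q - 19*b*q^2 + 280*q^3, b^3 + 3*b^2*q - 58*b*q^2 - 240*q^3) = -b^2 + 3*b*q + 40*q^2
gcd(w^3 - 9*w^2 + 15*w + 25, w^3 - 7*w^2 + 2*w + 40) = w - 5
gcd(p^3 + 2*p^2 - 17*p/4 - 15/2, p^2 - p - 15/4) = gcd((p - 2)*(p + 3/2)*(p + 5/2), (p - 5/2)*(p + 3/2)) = p + 3/2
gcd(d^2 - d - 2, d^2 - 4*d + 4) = d - 2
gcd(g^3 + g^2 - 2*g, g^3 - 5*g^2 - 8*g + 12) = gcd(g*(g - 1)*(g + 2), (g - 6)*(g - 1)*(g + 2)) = g^2 + g - 2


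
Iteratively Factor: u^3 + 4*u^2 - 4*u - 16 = (u + 4)*(u^2 - 4) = (u + 2)*(u + 4)*(u - 2)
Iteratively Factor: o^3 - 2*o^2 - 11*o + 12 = (o - 4)*(o^2 + 2*o - 3) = (o - 4)*(o + 3)*(o - 1)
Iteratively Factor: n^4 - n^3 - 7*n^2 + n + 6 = (n - 3)*(n^3 + 2*n^2 - n - 2) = (n - 3)*(n + 2)*(n^2 - 1) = (n - 3)*(n + 1)*(n + 2)*(n - 1)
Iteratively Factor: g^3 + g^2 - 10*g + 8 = (g - 1)*(g^2 + 2*g - 8) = (g - 1)*(g + 4)*(g - 2)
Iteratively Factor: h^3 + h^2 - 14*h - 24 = (h + 2)*(h^2 - h - 12) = (h - 4)*(h + 2)*(h + 3)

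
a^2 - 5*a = a*(a - 5)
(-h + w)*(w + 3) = -h*w - 3*h + w^2 + 3*w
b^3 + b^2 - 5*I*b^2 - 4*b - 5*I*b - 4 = (b + 1)*(b - 4*I)*(b - I)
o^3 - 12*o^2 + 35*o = o*(o - 7)*(o - 5)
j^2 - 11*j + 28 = (j - 7)*(j - 4)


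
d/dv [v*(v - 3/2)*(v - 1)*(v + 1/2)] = 4*v^3 - 6*v^2 + v/2 + 3/4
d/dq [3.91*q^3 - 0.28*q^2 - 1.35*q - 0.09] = 11.73*q^2 - 0.56*q - 1.35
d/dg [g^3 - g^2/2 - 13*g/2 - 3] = 3*g^2 - g - 13/2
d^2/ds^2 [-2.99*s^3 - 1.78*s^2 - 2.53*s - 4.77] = -17.94*s - 3.56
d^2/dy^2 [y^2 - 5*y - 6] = 2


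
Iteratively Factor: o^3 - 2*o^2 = (o - 2)*(o^2) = o*(o - 2)*(o)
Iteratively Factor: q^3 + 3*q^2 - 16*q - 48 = (q + 3)*(q^2 - 16) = (q - 4)*(q + 3)*(q + 4)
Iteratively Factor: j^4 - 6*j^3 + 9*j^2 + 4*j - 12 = (j - 2)*(j^3 - 4*j^2 + j + 6) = (j - 2)*(j + 1)*(j^2 - 5*j + 6) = (j - 3)*(j - 2)*(j + 1)*(j - 2)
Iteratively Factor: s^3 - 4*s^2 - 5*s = (s + 1)*(s^2 - 5*s) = (s - 5)*(s + 1)*(s)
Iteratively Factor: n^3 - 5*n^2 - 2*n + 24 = (n - 3)*(n^2 - 2*n - 8) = (n - 3)*(n + 2)*(n - 4)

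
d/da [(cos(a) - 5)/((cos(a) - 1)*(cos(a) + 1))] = (cos(a)^2 - 10*cos(a) + 1)/sin(a)^3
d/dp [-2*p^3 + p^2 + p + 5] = -6*p^2 + 2*p + 1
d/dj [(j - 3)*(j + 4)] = 2*j + 1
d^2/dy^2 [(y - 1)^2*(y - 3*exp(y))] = -3*y^2*exp(y) - 6*y*exp(y) + 6*y + 3*exp(y) - 4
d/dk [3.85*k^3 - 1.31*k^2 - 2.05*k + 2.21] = 11.55*k^2 - 2.62*k - 2.05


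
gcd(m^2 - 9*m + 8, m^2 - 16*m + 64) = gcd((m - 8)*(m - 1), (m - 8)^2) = m - 8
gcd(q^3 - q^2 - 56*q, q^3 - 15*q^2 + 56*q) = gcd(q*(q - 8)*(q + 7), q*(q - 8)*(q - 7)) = q^2 - 8*q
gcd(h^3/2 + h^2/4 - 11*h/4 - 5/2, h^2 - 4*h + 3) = 1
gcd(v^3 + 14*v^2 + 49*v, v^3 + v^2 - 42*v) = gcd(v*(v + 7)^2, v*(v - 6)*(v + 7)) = v^2 + 7*v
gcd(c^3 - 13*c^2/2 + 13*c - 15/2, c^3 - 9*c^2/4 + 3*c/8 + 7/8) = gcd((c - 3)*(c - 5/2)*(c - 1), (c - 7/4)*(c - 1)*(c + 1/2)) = c - 1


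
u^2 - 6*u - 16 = (u - 8)*(u + 2)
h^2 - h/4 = h*(h - 1/4)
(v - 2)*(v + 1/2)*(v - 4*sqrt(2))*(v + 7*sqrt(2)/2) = v^4 - 3*v^3/2 - sqrt(2)*v^3/2 - 29*v^2 + 3*sqrt(2)*v^2/4 + sqrt(2)*v/2 + 42*v + 28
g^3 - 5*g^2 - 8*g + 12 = (g - 6)*(g - 1)*(g + 2)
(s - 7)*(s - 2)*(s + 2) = s^3 - 7*s^2 - 4*s + 28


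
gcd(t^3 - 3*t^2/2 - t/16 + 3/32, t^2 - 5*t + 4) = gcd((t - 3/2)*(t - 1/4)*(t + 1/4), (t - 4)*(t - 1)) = 1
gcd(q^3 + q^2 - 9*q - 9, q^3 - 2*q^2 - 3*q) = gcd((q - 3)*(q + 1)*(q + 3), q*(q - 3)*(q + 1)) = q^2 - 2*q - 3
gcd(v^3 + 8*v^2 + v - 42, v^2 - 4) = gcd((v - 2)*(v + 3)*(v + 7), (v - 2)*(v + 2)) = v - 2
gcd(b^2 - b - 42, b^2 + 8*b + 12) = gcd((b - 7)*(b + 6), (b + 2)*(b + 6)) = b + 6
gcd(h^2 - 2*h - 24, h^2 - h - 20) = h + 4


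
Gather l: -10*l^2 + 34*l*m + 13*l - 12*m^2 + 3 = -10*l^2 + l*(34*m + 13) - 12*m^2 + 3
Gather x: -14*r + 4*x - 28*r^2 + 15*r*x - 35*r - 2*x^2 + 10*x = -28*r^2 - 49*r - 2*x^2 + x*(15*r + 14)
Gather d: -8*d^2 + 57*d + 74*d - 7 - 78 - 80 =-8*d^2 + 131*d - 165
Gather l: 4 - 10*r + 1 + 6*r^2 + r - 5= 6*r^2 - 9*r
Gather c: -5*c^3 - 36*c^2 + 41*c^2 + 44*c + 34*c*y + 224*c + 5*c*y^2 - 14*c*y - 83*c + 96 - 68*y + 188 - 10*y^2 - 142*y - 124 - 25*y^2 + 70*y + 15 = -5*c^3 + 5*c^2 + c*(5*y^2 + 20*y + 185) - 35*y^2 - 140*y + 175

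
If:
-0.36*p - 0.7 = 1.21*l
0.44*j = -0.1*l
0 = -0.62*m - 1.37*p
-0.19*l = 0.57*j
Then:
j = 0.00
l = 0.00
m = 4.30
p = -1.94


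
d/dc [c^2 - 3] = 2*c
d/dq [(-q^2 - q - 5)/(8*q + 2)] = (-4*q^2 - 2*q + 19)/(2*(16*q^2 + 8*q + 1))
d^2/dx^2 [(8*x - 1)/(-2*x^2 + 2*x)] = (3*x*(x - 1)*(8*x - 3) - (2*x - 1)^2*(8*x - 1))/(x^3*(x - 1)^3)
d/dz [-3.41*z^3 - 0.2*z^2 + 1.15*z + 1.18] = -10.23*z^2 - 0.4*z + 1.15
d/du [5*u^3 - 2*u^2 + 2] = u*(15*u - 4)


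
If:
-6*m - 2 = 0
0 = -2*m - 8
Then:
No Solution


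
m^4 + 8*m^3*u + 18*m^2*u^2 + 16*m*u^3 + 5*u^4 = (m + u)^3*(m + 5*u)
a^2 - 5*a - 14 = (a - 7)*(a + 2)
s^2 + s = s*(s + 1)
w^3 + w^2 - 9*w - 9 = (w - 3)*(w + 1)*(w + 3)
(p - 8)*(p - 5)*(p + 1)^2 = p^4 - 11*p^3 + 15*p^2 + 67*p + 40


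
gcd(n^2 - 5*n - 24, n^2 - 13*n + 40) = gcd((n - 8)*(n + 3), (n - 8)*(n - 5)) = n - 8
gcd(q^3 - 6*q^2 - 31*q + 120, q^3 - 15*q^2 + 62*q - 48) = q - 8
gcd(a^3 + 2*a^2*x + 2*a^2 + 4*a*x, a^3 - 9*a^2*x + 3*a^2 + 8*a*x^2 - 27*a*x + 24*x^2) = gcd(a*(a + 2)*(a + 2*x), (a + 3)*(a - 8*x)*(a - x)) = 1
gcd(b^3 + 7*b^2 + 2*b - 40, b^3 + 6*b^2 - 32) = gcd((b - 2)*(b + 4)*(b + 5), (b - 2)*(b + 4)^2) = b^2 + 2*b - 8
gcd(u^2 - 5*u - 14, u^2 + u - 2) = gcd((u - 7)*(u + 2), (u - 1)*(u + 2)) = u + 2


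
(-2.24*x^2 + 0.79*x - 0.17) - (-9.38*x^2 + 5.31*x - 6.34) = 7.14*x^2 - 4.52*x + 6.17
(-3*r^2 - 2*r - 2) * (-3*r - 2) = 9*r^3 + 12*r^2 + 10*r + 4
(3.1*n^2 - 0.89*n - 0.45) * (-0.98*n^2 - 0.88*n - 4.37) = -3.038*n^4 - 1.8558*n^3 - 12.3228*n^2 + 4.2853*n + 1.9665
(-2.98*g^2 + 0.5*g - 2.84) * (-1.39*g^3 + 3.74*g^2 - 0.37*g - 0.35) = 4.1422*g^5 - 11.8402*g^4 + 6.9202*g^3 - 9.7636*g^2 + 0.8758*g + 0.994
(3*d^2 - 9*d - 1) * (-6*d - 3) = -18*d^3 + 45*d^2 + 33*d + 3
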